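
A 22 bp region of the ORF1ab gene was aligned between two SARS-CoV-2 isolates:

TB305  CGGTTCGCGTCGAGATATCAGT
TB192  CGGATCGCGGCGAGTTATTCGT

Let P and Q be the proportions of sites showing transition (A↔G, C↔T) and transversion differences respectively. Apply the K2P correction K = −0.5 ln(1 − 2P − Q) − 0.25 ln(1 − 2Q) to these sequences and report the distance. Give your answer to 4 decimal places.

Differing sites — 4:T/A (Tv); 10:T/G (Tv); 15:A/T (Tv); 19:C/T (Ti); 20:A/C (Tv).
Of the 5 differences, 1 transition and 4 transversions over 22 sites: P = 1/22 = 0.045455, Q = 4/22 = 0.181818.
d = −0.5·ln(0.727272) − 0.25·ln(0.636364) = −0.5·(-0.318455) − 0.25·(-0.451985) = 0.2722.

0.2722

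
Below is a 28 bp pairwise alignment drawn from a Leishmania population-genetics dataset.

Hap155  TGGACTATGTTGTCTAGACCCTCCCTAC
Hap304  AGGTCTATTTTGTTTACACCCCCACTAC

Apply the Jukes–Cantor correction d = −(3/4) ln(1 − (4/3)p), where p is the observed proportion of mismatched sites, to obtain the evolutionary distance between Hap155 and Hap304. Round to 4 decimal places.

Mismatches occur at site 1 (T↔A), site 4 (A↔T), site 9 (G↔T), site 14 (C↔T), site 17 (G↔C), site 22 (T↔C), site 24 (C↔A).
p = 7/28 = 0.250000.
d = −0.75 · ln(1 − (4/3)·0.250000) = −0.75 · ln(0.666667) = −0.75 · (-0.405465) = 0.3041.

0.3041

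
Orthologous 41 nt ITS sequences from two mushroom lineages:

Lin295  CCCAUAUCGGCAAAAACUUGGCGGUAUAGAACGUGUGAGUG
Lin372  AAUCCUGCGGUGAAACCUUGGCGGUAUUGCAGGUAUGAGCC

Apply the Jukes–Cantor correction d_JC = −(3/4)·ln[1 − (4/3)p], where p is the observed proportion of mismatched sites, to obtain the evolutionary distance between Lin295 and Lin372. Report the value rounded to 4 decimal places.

0.5510

The sequences differ at positions 1 (C/A), 2 (C/A), 3 (C/U), 4 (A/C), 5 (U/C), 6 (A/U), 7 (U/G), 11 (C/U), 12 (A/G), 16 (A/C), 28 (A/U), 30 (A/C), 32 (C/G), 35 (G/A), 40 (U/C), 41 (G/C).
p = 16/41 = 0.390244.
d = −0.75 · ln(1 − (4/3)·0.390244) = −0.75 · ln(0.479675) = −0.75 · (-0.734646) = 0.5510.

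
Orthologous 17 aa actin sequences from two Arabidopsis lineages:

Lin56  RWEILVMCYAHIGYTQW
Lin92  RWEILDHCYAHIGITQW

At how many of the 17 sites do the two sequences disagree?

3

The sequences differ at positions 6 (V/D), 7 (M/H), 14 (Y/I).
That gives 3 mismatches out of 17 aligned sites, so the Hamming distance is 3.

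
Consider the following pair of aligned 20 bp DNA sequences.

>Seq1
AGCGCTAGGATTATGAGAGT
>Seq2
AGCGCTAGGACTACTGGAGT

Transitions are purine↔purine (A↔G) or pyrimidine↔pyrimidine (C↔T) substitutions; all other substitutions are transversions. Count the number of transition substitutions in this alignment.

Mismatches occur at site 11 (T↔C, transition), site 14 (T↔C, transition), site 15 (G↔T, transversion), site 16 (A↔G, transition).
Of the 4 differences, 3 transitions and 1 transversion, so the answer is 3.

3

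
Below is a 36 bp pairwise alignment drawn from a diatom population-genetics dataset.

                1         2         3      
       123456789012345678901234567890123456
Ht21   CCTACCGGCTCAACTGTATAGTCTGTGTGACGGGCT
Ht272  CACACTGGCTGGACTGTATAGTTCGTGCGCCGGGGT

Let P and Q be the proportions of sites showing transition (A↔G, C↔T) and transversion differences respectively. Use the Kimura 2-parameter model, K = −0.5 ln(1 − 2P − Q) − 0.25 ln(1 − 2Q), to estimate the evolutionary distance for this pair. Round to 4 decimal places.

Differing sites — 2:C/A (Tv); 3:T/C (Ti); 6:C/T (Ti); 11:C/G (Tv); 12:A/G (Ti); 23:C/T (Ti); 24:T/C (Ti); 28:T/C (Ti); 30:A/C (Tv); 35:C/G (Tv).
Of the 10 differences, 6 transitions and 4 transversions over 36 sites: P = 6/36 = 0.166667, Q = 4/36 = 0.111111.
d = −0.5·ln(0.555555) − 0.25·ln(0.777778) = −0.5·(-0.587788) − 0.25·(-0.251314) = 0.3567.

0.3567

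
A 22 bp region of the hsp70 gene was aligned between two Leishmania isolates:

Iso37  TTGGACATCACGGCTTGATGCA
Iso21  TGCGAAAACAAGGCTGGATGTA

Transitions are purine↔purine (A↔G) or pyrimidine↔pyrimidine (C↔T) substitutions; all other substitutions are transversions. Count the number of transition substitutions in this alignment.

1

The sequences differ at positions 2 (T/G, transversion), 3 (G/C, transversion), 6 (C/A, transversion), 8 (T/A, transversion), 11 (C/A, transversion), 16 (T/G, transversion), 21 (C/T, transition).
Of the 7 differences, 1 transition and 6 transversions, so the answer is 1.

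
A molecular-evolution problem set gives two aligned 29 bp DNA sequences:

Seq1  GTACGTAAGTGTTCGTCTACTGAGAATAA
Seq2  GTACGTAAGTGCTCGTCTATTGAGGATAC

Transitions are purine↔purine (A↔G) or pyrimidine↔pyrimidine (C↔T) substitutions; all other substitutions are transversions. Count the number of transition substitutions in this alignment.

Mismatches occur at site 12 (T/C, transition), site 20 (C/T, transition), site 25 (A/G, transition), site 29 (A/C, transversion).
Of the 4 differences, 3 transitions and 1 transversion, so the answer is 3.

3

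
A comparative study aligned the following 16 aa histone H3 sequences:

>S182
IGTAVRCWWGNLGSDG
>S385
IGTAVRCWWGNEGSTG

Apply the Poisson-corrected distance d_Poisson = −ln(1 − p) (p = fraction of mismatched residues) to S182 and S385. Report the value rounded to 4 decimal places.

0.1335

The sequences differ at positions 12 (L/E), 15 (D/T).
p = 2/16 = 0.125000.
d = −ln(1 − 0.125000) = −ln(0.875000) = 0.1335.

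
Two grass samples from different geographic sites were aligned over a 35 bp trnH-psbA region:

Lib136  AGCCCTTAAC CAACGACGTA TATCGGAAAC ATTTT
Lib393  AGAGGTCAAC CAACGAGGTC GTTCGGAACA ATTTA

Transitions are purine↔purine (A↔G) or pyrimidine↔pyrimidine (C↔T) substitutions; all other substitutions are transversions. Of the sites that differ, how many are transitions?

Mismatches occur at site 3 (C/A, transversion), site 4 (C/G, transversion), site 5 (C/G, transversion), site 7 (T/C, transition), site 17 (C/G, transversion), site 20 (A/C, transversion), site 21 (T/G, transversion), site 22 (A/T, transversion), site 29 (A/C, transversion), site 30 (C/A, transversion), site 35 (T/A, transversion).
Of the 11 differences, 1 transition and 10 transversions, so the answer is 1.

1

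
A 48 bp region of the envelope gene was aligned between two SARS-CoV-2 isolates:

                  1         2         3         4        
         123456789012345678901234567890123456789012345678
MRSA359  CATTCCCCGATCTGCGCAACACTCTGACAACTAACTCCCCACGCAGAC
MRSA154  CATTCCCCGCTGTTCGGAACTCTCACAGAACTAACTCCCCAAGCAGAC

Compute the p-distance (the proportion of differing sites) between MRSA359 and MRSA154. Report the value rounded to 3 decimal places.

Mismatches occur at site 10 (A→C), site 12 (C→G), site 14 (G→T), site 17 (C→G), site 21 (A→T), site 25 (T→A), site 26 (G→C), site 28 (C→G), site 42 (C→A).
There are 9 differences over 48 sites, so p = 9/48 = 0.188.

0.188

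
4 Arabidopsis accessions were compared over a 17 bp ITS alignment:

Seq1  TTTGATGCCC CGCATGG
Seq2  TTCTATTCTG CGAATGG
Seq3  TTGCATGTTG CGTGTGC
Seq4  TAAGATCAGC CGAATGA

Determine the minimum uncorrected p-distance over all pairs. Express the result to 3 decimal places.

0.353

Pairwise Hamming distances:
  Seq1 vs Seq2: 6
  Seq1 vs Seq3: 8
  Seq1 vs Seq4: 7
  Seq2 vs Seq3: 7
  Seq2 vs Seq4: 8
  Seq3 vs Seq4: 10
The smallest is 6 mismatches, between Seq1 and Seq2; p = 6/17 = 0.353.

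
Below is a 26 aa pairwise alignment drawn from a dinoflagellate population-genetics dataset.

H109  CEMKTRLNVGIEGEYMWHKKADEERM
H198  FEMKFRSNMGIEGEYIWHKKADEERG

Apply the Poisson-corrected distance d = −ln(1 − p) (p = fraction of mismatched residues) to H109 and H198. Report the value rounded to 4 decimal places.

Differing sites — 1:C/F; 5:T/F; 7:L/S; 9:V/M; 16:M/I; 26:M/G.
p = 6/26 = 0.230769.
d = −ln(1 − 0.230769) = −ln(0.769231) = 0.2624.

0.2624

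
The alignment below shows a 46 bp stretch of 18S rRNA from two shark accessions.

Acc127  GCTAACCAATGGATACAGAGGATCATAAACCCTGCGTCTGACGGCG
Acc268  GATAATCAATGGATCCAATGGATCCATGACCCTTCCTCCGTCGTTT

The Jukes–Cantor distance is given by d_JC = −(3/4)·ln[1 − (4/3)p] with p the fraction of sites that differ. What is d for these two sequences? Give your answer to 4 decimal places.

Differing sites — 2:C/A; 6:C/T; 15:A/C; 18:G/A; 19:A/T; 25:A/C; 26:T/A; 27:A/T; 28:A/G; 34:G/T; 36:G/C; 39:T/C; 41:A/T; 44:G/T; 45:C/T; 46:G/T.
p = 16/46 = 0.347826.
d = −0.75 · ln(1 − (4/3)·0.347826) = −0.75 · ln(0.536232) = −0.75 · (-0.623188) = 0.4674.

0.4674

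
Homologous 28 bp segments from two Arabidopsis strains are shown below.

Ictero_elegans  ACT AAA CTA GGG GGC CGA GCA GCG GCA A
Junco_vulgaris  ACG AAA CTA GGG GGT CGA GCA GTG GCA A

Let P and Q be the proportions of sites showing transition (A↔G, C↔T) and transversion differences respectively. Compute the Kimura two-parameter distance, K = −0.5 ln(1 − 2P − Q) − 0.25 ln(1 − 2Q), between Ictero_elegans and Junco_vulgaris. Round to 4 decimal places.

The sequences differ at positions 3 (T/G, transversion), 15 (C/T, transition), 23 (C/T, transition).
Of the 3 differences, 2 transitions and 1 transversion over 28 sites: P = 2/28 = 0.071429, Q = 1/28 = 0.035714.
d = −0.5·ln(0.821428) − 0.25·ln(0.928572) = −0.5·(-0.196711) − 0.25·(-0.074107) = 0.1169.

0.1169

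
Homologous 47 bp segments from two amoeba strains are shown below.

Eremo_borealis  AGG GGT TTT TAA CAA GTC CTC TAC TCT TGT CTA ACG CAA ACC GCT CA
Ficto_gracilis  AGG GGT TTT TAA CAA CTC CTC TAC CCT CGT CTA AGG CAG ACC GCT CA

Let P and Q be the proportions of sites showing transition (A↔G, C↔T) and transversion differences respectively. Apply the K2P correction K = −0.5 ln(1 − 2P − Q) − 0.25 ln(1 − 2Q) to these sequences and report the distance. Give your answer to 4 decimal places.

The sequences differ at positions 16 (G/C, transversion), 25 (T/C, transition), 28 (T/C, transition), 35 (C/G, transversion), 39 (A/G, transition).
Of the 5 differences, 3 transitions and 2 transversions over 47 sites: P = 3/47 = 0.063830, Q = 2/47 = 0.042553.
d = −0.5·ln(0.829787) − 0.25·ln(0.914894) = −0.5·(-0.186586) − 0.25·(-0.088947) = 0.1155.

0.1155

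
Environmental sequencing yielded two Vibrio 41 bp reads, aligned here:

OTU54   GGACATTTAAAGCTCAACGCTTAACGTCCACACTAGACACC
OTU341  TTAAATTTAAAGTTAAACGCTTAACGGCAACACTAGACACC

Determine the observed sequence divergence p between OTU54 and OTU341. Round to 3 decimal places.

Mismatches occur at site 1 (G/T), site 2 (G/T), site 4 (C/A), site 13 (C/T), site 15 (C/A), site 27 (T/G), site 29 (C/A).
There are 7 differences over 41 sites, so p = 7/41 = 0.171.

0.171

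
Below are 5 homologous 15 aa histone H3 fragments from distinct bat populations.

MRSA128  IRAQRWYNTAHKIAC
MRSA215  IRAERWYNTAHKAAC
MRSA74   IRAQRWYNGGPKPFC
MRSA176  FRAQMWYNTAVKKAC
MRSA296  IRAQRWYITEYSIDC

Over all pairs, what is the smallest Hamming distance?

2

Pairwise Hamming distances:
  MRSA128 vs MRSA215: 2
  MRSA128 vs MRSA74: 5
  MRSA128 vs MRSA176: 4
  MRSA128 vs MRSA296: 5
  MRSA215 vs MRSA74: 6
  MRSA215 vs MRSA176: 5
  MRSA215 vs MRSA296: 7
  MRSA74 vs MRSA176: 7
  MRSA74 vs MRSA296: 7
  MRSA176 vs MRSA296: 8
The smallest is 2, between MRSA128 and MRSA215.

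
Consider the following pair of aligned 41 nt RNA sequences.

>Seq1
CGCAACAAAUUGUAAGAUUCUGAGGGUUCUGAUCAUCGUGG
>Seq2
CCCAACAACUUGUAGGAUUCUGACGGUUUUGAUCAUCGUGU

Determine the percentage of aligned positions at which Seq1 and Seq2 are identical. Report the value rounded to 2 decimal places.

Differing sites — 2:G/C; 9:A/C; 15:A/G; 24:G/C; 29:C/U; 41:G/U.
35 of the 41 sites match, so the percent identity is 35/41 × 100 = 85.37%.

85.37%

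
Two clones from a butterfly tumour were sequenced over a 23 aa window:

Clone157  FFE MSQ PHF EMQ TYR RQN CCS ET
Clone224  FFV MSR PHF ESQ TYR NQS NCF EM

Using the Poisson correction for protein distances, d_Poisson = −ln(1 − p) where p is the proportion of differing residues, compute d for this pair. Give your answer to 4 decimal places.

Mismatches occur at site 3 (E↔V), site 6 (Q↔R), site 11 (M↔S), site 16 (R↔N), site 18 (N↔S), site 19 (C↔N), site 21 (S↔F), site 23 (T↔M).
p = 8/23 = 0.347826.
d = −ln(1 − 0.347826) = −ln(0.652174) = 0.4274.

0.4274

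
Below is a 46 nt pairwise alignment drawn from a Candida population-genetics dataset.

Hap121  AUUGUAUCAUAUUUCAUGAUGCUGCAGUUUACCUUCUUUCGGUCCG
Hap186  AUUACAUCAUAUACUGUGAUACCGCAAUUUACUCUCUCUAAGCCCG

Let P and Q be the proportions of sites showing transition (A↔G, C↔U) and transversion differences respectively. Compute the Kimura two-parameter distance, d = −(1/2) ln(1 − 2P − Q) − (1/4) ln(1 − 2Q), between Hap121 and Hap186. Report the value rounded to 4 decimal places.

Mismatches occur at site 4 (G↔A, transition), site 5 (U↔C, transition), site 13 (U↔A, transversion), site 14 (U↔C, transition), site 15 (C↔U, transition), site 16 (A↔G, transition), site 21 (G↔A, transition), site 23 (U↔C, transition), site 27 (G↔A, transition), site 33 (C↔U, transition), site 34 (U↔C, transition), site 38 (U↔C, transition), site 40 (C↔A, transversion), site 41 (G↔A, transition), site 43 (U↔C, transition).
Of the 15 differences, 13 transitions and 2 transversions over 46 sites: P = 13/46 = 0.282609, Q = 2/46 = 0.043478.
d = −0.5·ln(0.391304) − 0.25·ln(0.913044) = −0.5·(-0.938271) − 0.25·(-0.090971) = 0.4919.

0.4919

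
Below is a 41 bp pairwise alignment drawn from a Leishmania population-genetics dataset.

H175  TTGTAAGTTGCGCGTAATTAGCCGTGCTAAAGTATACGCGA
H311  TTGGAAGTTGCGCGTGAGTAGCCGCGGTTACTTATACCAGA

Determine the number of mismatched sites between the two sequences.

10

Differing sites — 4:T/G; 16:A/G; 18:T/G; 25:T/C; 27:C/G; 29:A/T; 31:A/C; 32:G/T; 38:G/C; 39:C/A.
That gives 10 mismatches out of 41 aligned sites, so the Hamming distance is 10.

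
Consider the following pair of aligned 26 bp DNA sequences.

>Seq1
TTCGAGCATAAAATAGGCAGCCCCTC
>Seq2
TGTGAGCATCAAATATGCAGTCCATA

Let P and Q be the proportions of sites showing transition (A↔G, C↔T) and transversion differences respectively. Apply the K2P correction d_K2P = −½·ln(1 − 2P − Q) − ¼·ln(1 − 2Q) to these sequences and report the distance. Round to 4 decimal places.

Differing sites — 2:T/G (Tv); 3:C/T (Ti); 10:A/C (Tv); 16:G/T (Tv); 21:C/T (Ti); 24:C/A (Tv); 26:C/A (Tv).
Of the 7 differences, 2 transitions and 5 transversions over 26 sites: P = 2/26 = 0.076923, Q = 5/26 = 0.192308.
d = −0.5·ln(0.653846) − 0.25·ln(0.615384) = −0.5·(-0.424883) − 0.25·(-0.485509) = 0.3338.

0.3338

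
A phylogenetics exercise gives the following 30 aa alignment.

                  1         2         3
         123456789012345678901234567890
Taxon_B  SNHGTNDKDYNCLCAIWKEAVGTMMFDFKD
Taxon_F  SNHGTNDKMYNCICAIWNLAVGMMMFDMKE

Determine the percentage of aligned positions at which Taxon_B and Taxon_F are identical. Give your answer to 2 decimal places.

76.67%

The sequences differ at positions 9 (D/M), 13 (L/I), 18 (K/N), 19 (E/L), 23 (T/M), 28 (F/M), 30 (D/E).
23 of the 30 sites match, so the percent identity is 23/30 × 100 = 76.67%.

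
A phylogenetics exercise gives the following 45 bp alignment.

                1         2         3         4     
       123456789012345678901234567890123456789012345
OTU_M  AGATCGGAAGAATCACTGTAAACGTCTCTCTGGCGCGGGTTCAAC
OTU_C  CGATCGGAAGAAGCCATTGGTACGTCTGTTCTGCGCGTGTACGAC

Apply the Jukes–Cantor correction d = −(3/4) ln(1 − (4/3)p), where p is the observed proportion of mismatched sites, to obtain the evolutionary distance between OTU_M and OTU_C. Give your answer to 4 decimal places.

Mismatches occur at site 1 (A/C), site 13 (T/G), site 15 (A/C), site 16 (C/A), site 18 (G/T), site 19 (T/G), site 20 (A/G), site 21 (A/T), site 28 (C/G), site 30 (C/T), site 31 (T/C), site 32 (G/T), site 38 (G/T), site 41 (T/A), site 43 (A/G).
p = 15/45 = 0.333333.
d = −0.75 · ln(1 − (4/3)·0.333333) = −0.75 · ln(0.555556) = −0.75 · (-0.587786) = 0.4408.

0.4408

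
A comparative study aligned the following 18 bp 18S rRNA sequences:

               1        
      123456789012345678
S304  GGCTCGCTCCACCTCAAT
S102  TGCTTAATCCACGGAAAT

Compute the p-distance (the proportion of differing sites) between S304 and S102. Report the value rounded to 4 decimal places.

0.3889

The sequences differ at positions 1 (G/T), 5 (C/T), 6 (G/A), 7 (C/A), 13 (C/G), 14 (T/G), 15 (C/A).
There are 7 differences over 18 sites, so p = 7/18 = 0.3889.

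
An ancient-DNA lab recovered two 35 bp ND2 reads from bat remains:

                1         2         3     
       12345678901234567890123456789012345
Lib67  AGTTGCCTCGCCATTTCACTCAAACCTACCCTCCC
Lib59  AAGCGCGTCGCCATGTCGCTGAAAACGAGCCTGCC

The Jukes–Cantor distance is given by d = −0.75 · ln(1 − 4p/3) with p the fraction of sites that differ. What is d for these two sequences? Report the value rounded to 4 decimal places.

0.4073

The sequences differ at positions 2 (G/A), 3 (T/G), 4 (T/C), 7 (C/G), 15 (T/G), 18 (A/G), 21 (C/G), 25 (C/A), 27 (T/G), 29 (C/G), 33 (C/G).
p = 11/35 = 0.314286.
d = −0.75 · ln(1 − (4/3)·0.314286) = −0.75 · ln(0.580952) = −0.75 · (-0.543087) = 0.4073.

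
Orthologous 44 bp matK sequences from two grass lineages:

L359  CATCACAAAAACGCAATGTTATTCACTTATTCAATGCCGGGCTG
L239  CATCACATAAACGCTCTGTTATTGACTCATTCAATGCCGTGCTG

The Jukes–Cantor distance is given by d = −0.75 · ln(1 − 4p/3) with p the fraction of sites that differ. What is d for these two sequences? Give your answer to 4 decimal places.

0.1505

The sequences differ at positions 8 (A/T), 15 (A/T), 16 (A/C), 24 (C/G), 28 (T/C), 40 (G/T).
p = 6/44 = 0.136364.
d = −0.75 · ln(1 − (4/3)·0.136364) = −0.75 · ln(0.818181) = −0.75 · (-0.200672) = 0.1505.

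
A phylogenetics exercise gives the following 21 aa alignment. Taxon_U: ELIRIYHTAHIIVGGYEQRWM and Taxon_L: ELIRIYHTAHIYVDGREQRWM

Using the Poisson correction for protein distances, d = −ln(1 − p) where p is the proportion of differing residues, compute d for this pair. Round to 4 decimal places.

0.1542

Differing sites — 12:I/Y; 14:G/D; 16:Y/R.
p = 3/21 = 0.142857.
d = −ln(1 − 0.142857) = −ln(0.857143) = 0.1542.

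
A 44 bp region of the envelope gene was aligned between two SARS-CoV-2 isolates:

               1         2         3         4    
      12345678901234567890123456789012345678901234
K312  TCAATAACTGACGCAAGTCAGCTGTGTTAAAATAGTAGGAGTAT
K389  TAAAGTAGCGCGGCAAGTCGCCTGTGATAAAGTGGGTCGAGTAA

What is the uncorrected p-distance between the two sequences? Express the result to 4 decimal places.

0.3636

The sequences differ at positions 2 (C/A), 5 (T/G), 6 (A/T), 8 (C/G), 9 (T/C), 11 (A/C), 12 (C/G), 20 (A/G), 21 (G/C), 27 (T/A), 32 (A/G), 34 (A/G), 36 (T/G), 37 (A/T), 38 (G/C), 44 (T/A).
There are 16 differences over 44 sites, so p = 16/44 = 0.3636.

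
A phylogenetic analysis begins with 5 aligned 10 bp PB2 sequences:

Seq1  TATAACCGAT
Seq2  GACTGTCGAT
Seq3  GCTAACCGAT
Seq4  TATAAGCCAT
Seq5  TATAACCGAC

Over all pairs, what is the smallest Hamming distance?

1

Pairwise Hamming distances:
  Seq1 vs Seq2: 5
  Seq1 vs Seq3: 2
  Seq1 vs Seq4: 2
  Seq1 vs Seq5: 1
  Seq2 vs Seq3: 5
  Seq2 vs Seq4: 6
  Seq2 vs Seq5: 6
  Seq3 vs Seq4: 4
  Seq3 vs Seq5: 3
  Seq4 vs Seq5: 3
The smallest is 1, between Seq1 and Seq5.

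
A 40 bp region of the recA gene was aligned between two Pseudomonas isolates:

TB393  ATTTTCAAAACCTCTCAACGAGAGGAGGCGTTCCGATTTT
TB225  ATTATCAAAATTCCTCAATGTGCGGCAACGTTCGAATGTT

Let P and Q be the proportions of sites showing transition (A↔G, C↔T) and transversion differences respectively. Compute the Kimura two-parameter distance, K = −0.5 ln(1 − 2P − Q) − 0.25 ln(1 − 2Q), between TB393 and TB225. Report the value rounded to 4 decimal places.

0.4357

Differing sites — 4:T/A (Tv); 11:C/T (Ti); 12:C/T (Ti); 13:T/C (Ti); 19:C/T (Ti); 21:A/T (Tv); 23:A/C (Tv); 26:A/C (Tv); 27:G/A (Ti); 28:G/A (Ti); 34:C/G (Tv); 35:G/A (Ti); 38:T/G (Tv).
Of the 13 differences, 7 transitions and 6 transversions over 40 sites: P = 7/40 = 0.175000, Q = 6/40 = 0.150000.
d = −0.5·ln(0.500000) − 0.25·ln(0.700000) = −0.5·(-0.693147) − 0.25·(-0.356675) = 0.4357.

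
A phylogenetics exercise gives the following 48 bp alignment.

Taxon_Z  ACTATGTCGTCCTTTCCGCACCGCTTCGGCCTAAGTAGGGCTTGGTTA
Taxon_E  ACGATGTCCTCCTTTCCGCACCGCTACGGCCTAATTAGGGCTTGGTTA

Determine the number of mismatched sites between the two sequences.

4

The sequences differ at positions 3 (T/G), 9 (G/C), 26 (T/A), 35 (G/T).
That gives 4 mismatches out of 48 aligned sites, so the Hamming distance is 4.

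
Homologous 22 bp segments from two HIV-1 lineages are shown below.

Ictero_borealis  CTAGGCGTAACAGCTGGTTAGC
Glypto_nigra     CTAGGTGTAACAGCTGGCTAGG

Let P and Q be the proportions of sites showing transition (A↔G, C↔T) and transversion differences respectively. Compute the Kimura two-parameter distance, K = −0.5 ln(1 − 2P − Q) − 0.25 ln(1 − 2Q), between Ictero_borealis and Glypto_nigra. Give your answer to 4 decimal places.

0.1527

The sequences differ at positions 6 (C/T, transition), 18 (T/C, transition), 22 (C/G, transversion).
Of the 3 differences, 2 transitions and 1 transversion over 22 sites: P = 2/22 = 0.090909, Q = 1/22 = 0.045455.
d = −0.5·ln(0.772727) − 0.25·ln(0.909090) = −0.5·(-0.257829) − 0.25·(-0.095311) = 0.1527.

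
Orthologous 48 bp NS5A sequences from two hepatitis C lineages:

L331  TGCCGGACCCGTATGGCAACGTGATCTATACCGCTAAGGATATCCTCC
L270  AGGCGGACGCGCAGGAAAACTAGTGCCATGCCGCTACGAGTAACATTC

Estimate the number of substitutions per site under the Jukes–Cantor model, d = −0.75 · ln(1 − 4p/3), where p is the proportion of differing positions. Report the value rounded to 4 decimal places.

0.5627

The sequences differ at positions 1 (T/A), 3 (C/G), 9 (C/G), 12 (T/C), 14 (T/G), 16 (G/A), 17 (C/A), 21 (G/T), 22 (T/A), 24 (A/T), 25 (T/G), 27 (T/C), 30 (A/G), 37 (A/C), 39 (G/A), 40 (A/G), 43 (T/A), 45 (C/A), 47 (C/T).
p = 19/48 = 0.395833.
d = −0.75 · ln(1 − (4/3)·0.395833) = −0.75 · ln(0.472223) = −0.75 · (-0.750304) = 0.5627.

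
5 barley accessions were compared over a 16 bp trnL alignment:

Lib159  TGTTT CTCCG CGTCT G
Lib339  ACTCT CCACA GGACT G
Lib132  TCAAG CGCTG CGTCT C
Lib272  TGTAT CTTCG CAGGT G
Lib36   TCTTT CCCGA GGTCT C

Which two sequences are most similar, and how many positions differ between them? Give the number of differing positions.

5

Pairwise Hamming distances:
  Lib159 vs Lib339: 8
  Lib159 vs Lib132: 7
  Lib159 vs Lib272: 5
  Lib159 vs Lib36: 6
  Lib339 vs Lib132: 11
  Lib339 vs Lib272: 10
  Lib339 vs Lib36: 6
  Lib132 vs Lib272: 10
  Lib132 vs Lib36: 7
  Lib272 vs Lib36: 11
The smallest is 5, between Lib159 and Lib272.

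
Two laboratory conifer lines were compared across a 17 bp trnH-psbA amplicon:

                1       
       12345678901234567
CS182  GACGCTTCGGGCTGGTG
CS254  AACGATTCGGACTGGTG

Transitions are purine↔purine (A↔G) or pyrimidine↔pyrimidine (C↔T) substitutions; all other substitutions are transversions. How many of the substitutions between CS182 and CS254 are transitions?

2

Mismatches occur at site 1 (G↔A, transition), site 5 (C↔A, transversion), site 11 (G↔A, transition).
Of the 3 differences, 2 transitions and 1 transversion, so the answer is 2.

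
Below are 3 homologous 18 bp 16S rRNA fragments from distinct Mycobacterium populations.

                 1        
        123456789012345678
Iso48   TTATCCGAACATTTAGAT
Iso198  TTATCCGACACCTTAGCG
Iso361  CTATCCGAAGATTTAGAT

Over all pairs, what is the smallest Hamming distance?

2

Pairwise Hamming distances:
  Iso48 vs Iso198: 6
  Iso48 vs Iso361: 2
  Iso198 vs Iso361: 7
The smallest is 2, between Iso48 and Iso361.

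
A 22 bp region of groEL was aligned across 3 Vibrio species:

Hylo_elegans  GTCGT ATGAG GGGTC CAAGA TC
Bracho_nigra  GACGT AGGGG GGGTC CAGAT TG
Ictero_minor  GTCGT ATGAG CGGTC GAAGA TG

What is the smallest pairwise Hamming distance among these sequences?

Pairwise Hamming distances:
  Hylo_elegans vs Bracho_nigra: 7
  Hylo_elegans vs Ictero_minor: 3
  Bracho_nigra vs Ictero_minor: 8
The smallest is 3, between Hylo_elegans and Ictero_minor.

3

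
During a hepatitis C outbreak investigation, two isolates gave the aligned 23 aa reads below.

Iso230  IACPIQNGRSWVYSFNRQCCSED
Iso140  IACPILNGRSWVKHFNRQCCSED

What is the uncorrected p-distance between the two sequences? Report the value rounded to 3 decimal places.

The sequences differ at positions 6 (Q/L), 13 (Y/K), 14 (S/H).
There are 3 differences over 23 sites, so p = 3/23 = 0.130.

0.130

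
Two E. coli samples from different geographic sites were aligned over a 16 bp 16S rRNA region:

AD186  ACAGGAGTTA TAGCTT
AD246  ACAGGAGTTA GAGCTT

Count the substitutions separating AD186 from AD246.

The sequences differ at position 11 (T/G).
That gives 1 mismatch out of 16 aligned sites, so the Hamming distance is 1.

1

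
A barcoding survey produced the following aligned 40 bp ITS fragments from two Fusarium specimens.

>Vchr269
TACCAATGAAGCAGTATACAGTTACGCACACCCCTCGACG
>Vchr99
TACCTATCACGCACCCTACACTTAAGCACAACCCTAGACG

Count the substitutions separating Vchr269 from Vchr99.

Differing sites — 5:A/T; 8:G/C; 10:A/C; 14:G/C; 15:T/C; 16:A/C; 21:G/C; 25:C/A; 31:C/A; 36:C/A.
That gives 10 mismatches out of 40 aligned sites, so the Hamming distance is 10.

10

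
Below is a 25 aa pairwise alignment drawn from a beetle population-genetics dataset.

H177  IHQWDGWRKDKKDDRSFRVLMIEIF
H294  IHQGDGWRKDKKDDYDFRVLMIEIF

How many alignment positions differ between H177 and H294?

3

The sequences differ at positions 4 (W/G), 15 (R/Y), 16 (S/D).
That gives 3 mismatches out of 25 aligned sites, so the Hamming distance is 3.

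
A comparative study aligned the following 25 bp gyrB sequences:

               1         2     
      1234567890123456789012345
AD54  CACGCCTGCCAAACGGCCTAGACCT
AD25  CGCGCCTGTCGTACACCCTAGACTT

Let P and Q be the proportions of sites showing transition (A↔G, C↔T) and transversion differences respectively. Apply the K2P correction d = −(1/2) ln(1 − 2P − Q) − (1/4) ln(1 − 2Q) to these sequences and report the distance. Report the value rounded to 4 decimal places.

Differing sites — 2:A/G (Ti); 9:C/T (Ti); 11:A/G (Ti); 12:A/T (Tv); 15:G/A (Ti); 16:G/C (Tv); 24:C/T (Ti).
Of the 7 differences, 5 transitions and 2 transversions over 25 sites: P = 5/25 = 0.200000, Q = 2/25 = 0.080000.
d = −0.5·ln(0.520000) − 0.25·ln(0.840000) = −0.5·(-0.653926) − 0.25·(-0.174353) = 0.3706.

0.3706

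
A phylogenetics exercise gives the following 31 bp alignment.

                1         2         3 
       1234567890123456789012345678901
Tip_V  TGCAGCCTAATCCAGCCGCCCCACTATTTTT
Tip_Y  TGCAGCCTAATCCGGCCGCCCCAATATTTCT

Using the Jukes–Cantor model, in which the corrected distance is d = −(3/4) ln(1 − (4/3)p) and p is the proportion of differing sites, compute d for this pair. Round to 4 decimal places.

Mismatches occur at site 14 (A/G), site 24 (C/A), site 30 (T/C).
p = 3/31 = 0.096774.
d = −0.75 · ln(1 − (4/3)·0.096774) = −0.75 · ln(0.870968) = −0.75 · (-0.138150) = 0.1036.

0.1036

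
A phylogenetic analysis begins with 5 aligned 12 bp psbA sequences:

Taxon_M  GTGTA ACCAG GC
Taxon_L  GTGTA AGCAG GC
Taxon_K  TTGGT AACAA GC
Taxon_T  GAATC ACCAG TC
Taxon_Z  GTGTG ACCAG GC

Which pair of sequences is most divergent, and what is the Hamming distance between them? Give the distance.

8

Pairwise Hamming distances:
  Taxon_M vs Taxon_L: 1
  Taxon_M vs Taxon_K: 5
  Taxon_M vs Taxon_T: 4
  Taxon_M vs Taxon_Z: 1
  Taxon_L vs Taxon_K: 5
  Taxon_L vs Taxon_T: 5
  Taxon_L vs Taxon_Z: 2
  Taxon_K vs Taxon_T: 8
  Taxon_K vs Taxon_Z: 5
  Taxon_T vs Taxon_Z: 4
The largest is 8, between Taxon_K and Taxon_T.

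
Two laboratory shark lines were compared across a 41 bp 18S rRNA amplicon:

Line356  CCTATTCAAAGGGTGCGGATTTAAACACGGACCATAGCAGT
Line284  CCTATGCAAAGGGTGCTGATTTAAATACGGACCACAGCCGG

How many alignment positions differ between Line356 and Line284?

The sequences differ at positions 6 (T/G), 17 (G/T), 26 (C/T), 35 (T/C), 39 (A/C), 41 (T/G).
That gives 6 mismatches out of 41 aligned sites, so the Hamming distance is 6.

6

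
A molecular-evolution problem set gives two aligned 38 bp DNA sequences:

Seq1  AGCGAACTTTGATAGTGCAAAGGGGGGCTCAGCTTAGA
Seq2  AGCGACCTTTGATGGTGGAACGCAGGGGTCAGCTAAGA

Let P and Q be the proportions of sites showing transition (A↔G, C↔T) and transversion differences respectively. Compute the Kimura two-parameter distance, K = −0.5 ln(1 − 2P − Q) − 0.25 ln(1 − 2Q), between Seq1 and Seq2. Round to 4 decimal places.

The sequences differ at positions 6 (A/C, transversion), 14 (A/G, transition), 18 (C/G, transversion), 21 (A/C, transversion), 23 (G/C, transversion), 24 (G/A, transition), 28 (C/G, transversion), 35 (T/A, transversion).
Of the 8 differences, 2 transitions and 6 transversions over 38 sites: P = 2/38 = 0.052632, Q = 6/38 = 0.157895.
d = −0.5·ln(0.736841) − 0.25·ln(0.684210) = −0.5·(-0.305383) − 0.25·(-0.379490) = 0.2476.

0.2476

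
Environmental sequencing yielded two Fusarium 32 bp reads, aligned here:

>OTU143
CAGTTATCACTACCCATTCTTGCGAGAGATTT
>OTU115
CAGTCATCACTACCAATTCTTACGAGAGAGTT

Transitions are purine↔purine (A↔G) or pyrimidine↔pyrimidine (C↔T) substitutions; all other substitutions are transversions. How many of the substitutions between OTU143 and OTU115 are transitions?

The sequences differ at positions 5 (T/C, transition), 15 (C/A, transversion), 22 (G/A, transition), 30 (T/G, transversion).
Of the 4 differences, 2 transitions and 2 transversions, so the answer is 2.

2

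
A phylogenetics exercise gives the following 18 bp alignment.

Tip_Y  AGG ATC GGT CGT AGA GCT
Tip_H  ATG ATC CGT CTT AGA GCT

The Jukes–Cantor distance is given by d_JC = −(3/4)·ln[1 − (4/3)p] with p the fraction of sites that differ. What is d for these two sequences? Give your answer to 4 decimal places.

0.1885

The sequences differ at positions 2 (G/T), 7 (G/C), 11 (G/T).
p = 3/18 = 0.166667.
d = −0.75 · ln(1 − (4/3)·0.166667) = −0.75 · ln(0.777777) = −0.75 · (-0.251315) = 0.1885.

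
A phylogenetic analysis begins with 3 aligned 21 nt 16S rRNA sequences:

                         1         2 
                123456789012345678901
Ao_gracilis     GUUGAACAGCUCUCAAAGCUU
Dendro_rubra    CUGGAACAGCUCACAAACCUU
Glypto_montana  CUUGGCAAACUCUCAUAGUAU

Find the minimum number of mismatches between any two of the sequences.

Pairwise Hamming distances:
  Ao_gracilis vs Dendro_rubra: 4
  Ao_gracilis vs Glypto_montana: 8
  Dendro_rubra vs Glypto_montana: 10
The smallest is 4, between Ao_gracilis and Dendro_rubra.

4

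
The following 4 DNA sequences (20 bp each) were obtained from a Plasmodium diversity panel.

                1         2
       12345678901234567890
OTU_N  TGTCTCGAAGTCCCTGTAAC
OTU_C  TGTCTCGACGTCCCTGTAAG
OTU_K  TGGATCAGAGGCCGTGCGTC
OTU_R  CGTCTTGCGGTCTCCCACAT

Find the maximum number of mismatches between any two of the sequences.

Pairwise Hamming distances:
  OTU_N vs OTU_C: 2
  OTU_N vs OTU_K: 9
  OTU_N vs OTU_R: 10
  OTU_C vs OTU_K: 11
  OTU_C vs OTU_R: 10
  OTU_K vs OTU_R: 16
The largest is 16, between OTU_K and OTU_R.

16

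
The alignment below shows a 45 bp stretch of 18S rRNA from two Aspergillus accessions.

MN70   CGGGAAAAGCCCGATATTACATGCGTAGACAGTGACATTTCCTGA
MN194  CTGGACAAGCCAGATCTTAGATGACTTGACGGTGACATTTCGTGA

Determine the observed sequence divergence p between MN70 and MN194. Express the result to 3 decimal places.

Differing sites — 2:G/T; 6:A/C; 12:C/A; 16:A/C; 20:C/G; 24:C/A; 25:G/C; 27:A/T; 31:A/G; 42:C/G.
There are 10 differences over 45 sites, so p = 10/45 = 0.222.

0.222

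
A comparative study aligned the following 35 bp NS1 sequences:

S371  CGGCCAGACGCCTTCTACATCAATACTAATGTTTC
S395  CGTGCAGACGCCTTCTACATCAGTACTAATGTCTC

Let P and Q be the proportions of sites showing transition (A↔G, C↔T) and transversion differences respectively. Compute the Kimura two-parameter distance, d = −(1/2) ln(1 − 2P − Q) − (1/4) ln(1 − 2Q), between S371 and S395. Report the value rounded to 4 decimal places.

0.1244

The sequences differ at positions 3 (G/T, transversion), 4 (C/G, transversion), 23 (A/G, transition), 33 (T/C, transition).
Of the 4 differences, 2 transitions and 2 transversions over 35 sites: P = 2/35 = 0.057143, Q = 2/35 = 0.057143.
d = −0.5·ln(0.828571) − 0.25·ln(0.885714) = −0.5·(-0.188053) − 0.25·(-0.121361) = 0.1244.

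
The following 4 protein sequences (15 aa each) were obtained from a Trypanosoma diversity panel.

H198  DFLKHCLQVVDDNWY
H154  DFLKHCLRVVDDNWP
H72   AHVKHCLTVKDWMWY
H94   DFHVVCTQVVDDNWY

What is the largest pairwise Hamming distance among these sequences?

10

Pairwise Hamming distances:
  H198 vs H154: 2
  H198 vs H72: 7
  H198 vs H94: 4
  H154 vs H72: 8
  H154 vs H94: 6
  H72 vs H94: 10
The largest is 10, between H72 and H94.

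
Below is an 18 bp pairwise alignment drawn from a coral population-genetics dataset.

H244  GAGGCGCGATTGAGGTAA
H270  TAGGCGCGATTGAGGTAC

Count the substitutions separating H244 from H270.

2

Mismatches occur at site 1 (G/T), site 18 (A/C).
That gives 2 mismatches out of 18 aligned sites, so the Hamming distance is 2.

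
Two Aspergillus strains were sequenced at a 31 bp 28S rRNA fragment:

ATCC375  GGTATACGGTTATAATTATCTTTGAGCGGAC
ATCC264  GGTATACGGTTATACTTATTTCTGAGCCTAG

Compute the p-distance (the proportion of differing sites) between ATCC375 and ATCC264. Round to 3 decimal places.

0.194

The sequences differ at positions 15 (A/C), 20 (C/T), 22 (T/C), 28 (G/C), 29 (G/T), 31 (C/G).
There are 6 differences over 31 sites, so p = 6/31 = 0.194.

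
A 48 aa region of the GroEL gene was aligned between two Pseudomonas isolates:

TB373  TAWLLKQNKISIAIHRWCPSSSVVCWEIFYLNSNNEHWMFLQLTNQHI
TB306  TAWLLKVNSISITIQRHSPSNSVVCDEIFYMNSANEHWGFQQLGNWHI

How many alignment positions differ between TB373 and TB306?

14

Mismatches occur at site 7 (Q/V), site 9 (K/S), site 13 (A/T), site 15 (H/Q), site 17 (W/H), site 18 (C/S), site 21 (S/N), site 26 (W/D), site 31 (L/M), site 34 (N/A), site 39 (M/G), site 41 (L/Q), site 44 (T/G), site 46 (Q/W).
That gives 14 mismatches out of 48 aligned sites, so the Hamming distance is 14.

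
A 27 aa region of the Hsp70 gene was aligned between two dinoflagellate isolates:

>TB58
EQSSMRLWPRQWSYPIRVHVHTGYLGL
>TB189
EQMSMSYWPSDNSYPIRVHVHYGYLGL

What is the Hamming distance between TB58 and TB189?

7

Differing sites — 3:S/M; 6:R/S; 7:L/Y; 10:R/S; 11:Q/D; 12:W/N; 22:T/Y.
That gives 7 mismatches out of 27 aligned sites, so the Hamming distance is 7.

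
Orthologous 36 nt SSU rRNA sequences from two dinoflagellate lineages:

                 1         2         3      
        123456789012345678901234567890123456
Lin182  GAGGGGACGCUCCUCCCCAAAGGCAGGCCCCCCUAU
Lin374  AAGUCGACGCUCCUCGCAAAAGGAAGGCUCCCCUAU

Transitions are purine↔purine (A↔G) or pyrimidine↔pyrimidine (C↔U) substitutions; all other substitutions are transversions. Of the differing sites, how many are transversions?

5

Differing sites — 1:G/A (Ti); 4:G/U (Tv); 5:G/C (Tv); 16:C/G (Tv); 18:C/A (Tv); 24:C/A (Tv); 29:C/U (Ti).
Of the 7 differences, 2 transitions and 5 transversions, so the answer is 5.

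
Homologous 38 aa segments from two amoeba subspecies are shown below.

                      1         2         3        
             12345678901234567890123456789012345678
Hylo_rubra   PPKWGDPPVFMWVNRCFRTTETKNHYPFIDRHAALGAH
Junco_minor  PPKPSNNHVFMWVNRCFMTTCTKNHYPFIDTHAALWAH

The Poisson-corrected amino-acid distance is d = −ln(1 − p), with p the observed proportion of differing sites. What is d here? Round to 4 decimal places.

Differing sites — 4:W/P; 5:G/S; 6:D/N; 7:P/N; 8:P/H; 18:R/M; 21:E/C; 31:R/T; 36:G/W.
p = 9/38 = 0.236842.
d = −ln(1 − 0.236842) = −ln(0.763158) = 0.2703.

0.2703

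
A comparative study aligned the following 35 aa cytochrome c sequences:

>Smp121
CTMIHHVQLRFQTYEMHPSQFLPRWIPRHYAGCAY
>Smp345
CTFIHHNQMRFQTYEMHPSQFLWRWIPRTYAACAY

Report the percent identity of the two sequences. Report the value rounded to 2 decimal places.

The sequences differ at positions 3 (M/F), 7 (V/N), 9 (L/M), 23 (P/W), 29 (H/T), 32 (G/A).
29 of the 35 sites match, so the percent identity is 29/35 × 100 = 82.86%.

82.86%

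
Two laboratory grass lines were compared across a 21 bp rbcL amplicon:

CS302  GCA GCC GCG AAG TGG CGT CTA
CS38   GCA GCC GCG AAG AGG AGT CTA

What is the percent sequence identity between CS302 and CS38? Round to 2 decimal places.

The sequences differ at positions 13 (T/A), 16 (C/A).
19 of the 21 sites match, so the percent identity is 19/21 × 100 = 90.48%.

90.48%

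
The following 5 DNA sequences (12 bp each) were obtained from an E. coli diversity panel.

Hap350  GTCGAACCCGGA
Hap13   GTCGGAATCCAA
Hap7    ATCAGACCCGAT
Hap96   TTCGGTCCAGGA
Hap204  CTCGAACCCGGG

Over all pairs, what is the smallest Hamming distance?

2

Pairwise Hamming distances:
  Hap350 vs Hap13: 5
  Hap350 vs Hap7: 5
  Hap350 vs Hap96: 4
  Hap350 vs Hap204: 2
  Hap13 vs Hap7: 6
  Hap13 vs Hap96: 7
  Hap13 vs Hap204: 7
  Hap7 vs Hap96: 6
  Hap7 vs Hap204: 5
  Hap96 vs Hap204: 5
The smallest is 2, between Hap350 and Hap204.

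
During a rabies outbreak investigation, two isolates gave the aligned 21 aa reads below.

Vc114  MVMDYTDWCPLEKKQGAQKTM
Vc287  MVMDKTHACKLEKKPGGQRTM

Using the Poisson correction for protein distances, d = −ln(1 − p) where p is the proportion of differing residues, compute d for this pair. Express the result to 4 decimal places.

0.4055

Differing sites — 5:Y/K; 7:D/H; 8:W/A; 10:P/K; 15:Q/P; 17:A/G; 19:K/R.
p = 7/21 = 0.333333.
d = −ln(1 − 0.333333) = −ln(0.666667) = 0.4055.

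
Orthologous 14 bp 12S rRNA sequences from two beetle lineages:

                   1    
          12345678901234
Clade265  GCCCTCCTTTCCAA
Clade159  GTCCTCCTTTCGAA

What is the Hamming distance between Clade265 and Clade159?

Mismatches occur at site 2 (C/T), site 12 (C/G).
That gives 2 mismatches out of 14 aligned sites, so the Hamming distance is 2.

2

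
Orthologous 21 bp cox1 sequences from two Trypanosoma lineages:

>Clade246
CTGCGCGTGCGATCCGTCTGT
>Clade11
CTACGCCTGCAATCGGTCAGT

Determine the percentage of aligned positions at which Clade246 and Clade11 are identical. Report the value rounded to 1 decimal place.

Mismatches occur at site 3 (G↔A), site 7 (G↔C), site 11 (G↔A), site 15 (C↔G), site 19 (T↔A).
16 of the 21 sites match, so the percent identity is 16/21 × 100 = 76.2%.

76.2%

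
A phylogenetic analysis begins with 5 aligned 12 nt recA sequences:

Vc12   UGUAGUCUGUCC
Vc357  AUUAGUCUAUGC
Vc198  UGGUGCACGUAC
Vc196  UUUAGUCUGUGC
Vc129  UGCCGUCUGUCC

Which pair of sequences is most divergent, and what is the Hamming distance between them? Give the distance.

Pairwise Hamming distances:
  Vc12 vs Vc357: 4
  Vc12 vs Vc198: 6
  Vc12 vs Vc196: 2
  Vc12 vs Vc129: 2
  Vc357 vs Vc198: 9
  Vc357 vs Vc196: 2
  Vc357 vs Vc129: 6
  Vc198 vs Vc196: 7
  Vc198 vs Vc129: 6
  Vc196 vs Vc129: 4
The largest is 9, between Vc357 and Vc198.

9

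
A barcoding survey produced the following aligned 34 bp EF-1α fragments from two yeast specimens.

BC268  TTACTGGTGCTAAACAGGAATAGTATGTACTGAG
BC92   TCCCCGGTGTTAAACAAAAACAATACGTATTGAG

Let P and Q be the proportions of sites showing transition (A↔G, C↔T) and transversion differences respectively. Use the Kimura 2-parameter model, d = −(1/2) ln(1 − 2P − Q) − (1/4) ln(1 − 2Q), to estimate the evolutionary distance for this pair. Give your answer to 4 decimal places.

The sequences differ at positions 2 (T/C, transition), 3 (A/C, transversion), 5 (T/C, transition), 10 (C/T, transition), 17 (G/A, transition), 18 (G/A, transition), 21 (T/C, transition), 23 (G/A, transition), 26 (T/C, transition), 30 (C/T, transition).
Of the 10 differences, 9 transitions and 1 transversion over 34 sites: P = 9/34 = 0.264706, Q = 1/34 = 0.029412.
d = −0.5·ln(0.441176) − 0.25·ln(0.941176) = −0.5·(-0.818311) − 0.25·(-0.060625) = 0.4243.

0.4243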